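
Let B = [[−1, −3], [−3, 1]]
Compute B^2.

[[10, 0], [0, 10]]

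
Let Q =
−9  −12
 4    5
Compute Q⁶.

[[2913, 4368], [−1456, −2183]]

tr Q = −4 and det Q = 3, so the characteristic polynomial is λ² − (−4)λ + (3) with roots −3 and −1.
Eigenvectors give P = [[2, 3], [−1, −2]] with P⁻¹ = [[2, 3], [−1, −2]], and Q = P·diag(−3, −1)·P⁻¹.
Then Q⁶ = P·diag(729, 1)·P⁻¹ = [[1458, 3], [−729, −2]] · [[2, 3], [−1, −2]] = [[2913, 4368], [−1456, −2183]].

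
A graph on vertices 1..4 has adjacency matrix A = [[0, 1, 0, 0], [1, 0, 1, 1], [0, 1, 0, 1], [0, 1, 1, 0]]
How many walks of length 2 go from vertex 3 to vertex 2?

1

The number of length-2 walks from vertex 3 to vertex 2 is entry (3,2) of A², where A is the adjacency matrix.
A² = [[1, 0, 1, 1], [0, 3, 1, 1], [1, 1, 2, 1], [1, 1, 1, 2]]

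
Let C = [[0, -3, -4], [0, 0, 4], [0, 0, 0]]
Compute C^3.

[[0, 0, 0], [0, 0, 0], [0, 0, 0]]

C is strictly triangular, hence nilpotent: C^3 = 0, so C^3 = 0.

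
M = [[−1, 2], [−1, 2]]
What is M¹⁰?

M² = M (a projection; rank 1, trace 1), so M¹⁰ = M.

[[−1, 2], [−1, 2]]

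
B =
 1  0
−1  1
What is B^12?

B = I + N where N = [[0, 0], [−1, 0]] is strictly lower-triangular, so N^2 = 0.
(I + N)^12 = I + 12·N = [[1, 0], [−12, 1]].

[[1, 0], [−12, 1]]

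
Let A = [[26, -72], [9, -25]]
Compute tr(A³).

tr A = 1 and det A = -2, so the characteristic polynomial is λ² − (1)λ + (-2) with roots 2 and -1.
Eigenvectors give P = [[3, -8], [1, -3]] with P⁻¹ = [[3, -8], [1, -3]], and A = P·diag(2, -1)·P⁻¹.
Then A³ = P·diag(8, -1)·P⁻¹ = [[24, 8], [8, 3]] · [[3, -8], [1, -3]] = [[80, -216], [27, -73]].

7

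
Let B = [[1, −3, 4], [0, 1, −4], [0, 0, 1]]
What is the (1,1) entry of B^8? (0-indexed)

B = I + N where N = [[0, −3, 4], [0, 0, −4], [0, 0, 0]] is strictly upper-triangular, so N^3 = 0.
(I + N)^8 = I + 8·N + 28·N^2 = [[1, −24, 368], [0, 1, −32], [0, 0, 1]].

1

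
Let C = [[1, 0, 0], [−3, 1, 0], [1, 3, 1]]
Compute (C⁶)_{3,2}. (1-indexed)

18

C = I + N where N = [[0, 0, 0], [−3, 0, 0], [1, 3, 0]] is strictly lower-triangular, so N³ = 0.
(I + N)⁶ = I + 6·N + 15·N² = [[1, 0, 0], [−18, 1, 0], [−129, 18, 1]].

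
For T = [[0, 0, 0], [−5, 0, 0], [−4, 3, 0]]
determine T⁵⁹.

[[0, 0, 0], [0, 0, 0], [0, 0, 0]]

T is strictly triangular, hence nilpotent: T³ = 0, so T⁵⁹ = 0.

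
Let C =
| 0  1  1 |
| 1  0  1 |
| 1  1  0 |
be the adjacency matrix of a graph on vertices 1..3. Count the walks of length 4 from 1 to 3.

The number of length-4 walks from vertex 1 to vertex 3 is entry (1,3) of C⁴, where C is the adjacency matrix.
C² = [[2, 1, 1], [1, 2, 1], [1, 1, 2]]
C³ = [[2, 3, 3], [3, 2, 3], [3, 3, 2]]
C⁴ = [[6, 5, 5], [5, 6, 5], [5, 5, 6]]

5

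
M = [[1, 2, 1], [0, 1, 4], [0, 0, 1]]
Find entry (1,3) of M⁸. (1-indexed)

232

M = I + N where N = [[0, 2, 1], [0, 0, 4], [0, 0, 0]] is strictly upper-triangular, so N³ = 0.
(I + N)⁸ = I + 8·N + 28·N² = [[1, 16, 232], [0, 1, 32], [0, 0, 1]].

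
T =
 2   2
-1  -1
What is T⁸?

[[2, 2], [-1, -1]]

T² = T (a projection; rank 1, trace 1), so T⁸ = T.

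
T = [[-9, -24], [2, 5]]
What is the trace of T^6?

730

tr T = -4 and det T = 3, so the characteristic polynomial is λ² − (-4)λ + (3) with roots -3 and -1.
Eigenvectors give P = [[4, -3], [-1, 1]] with P⁻¹ = [[1, 3], [1, 4]], and T = P·diag(-3, -1)·P⁻¹.
Then T^6 = P·diag(729, 1)·P⁻¹ = [[2916, -3], [-729, 1]] · [[1, 3], [1, 4]] = [[2913, 8736], [-728, -2183]].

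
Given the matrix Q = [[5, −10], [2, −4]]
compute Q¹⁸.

Q² = Q (a projection; rank 1, trace 1), so Q¹⁸ = Q.

[[5, −10], [2, −4]]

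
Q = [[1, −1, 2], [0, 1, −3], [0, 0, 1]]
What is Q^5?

Q = I + N where N = [[0, −1, 2], [0, 0, −3], [0, 0, 0]] is strictly upper-triangular, so N^3 = 0.
(I + N)^5 = I + 5·N + 10·N^2 = [[1, −5, 40], [0, 1, −15], [0, 0, 1]].

[[1, −5, 40], [0, 1, −15], [0, 0, 1]]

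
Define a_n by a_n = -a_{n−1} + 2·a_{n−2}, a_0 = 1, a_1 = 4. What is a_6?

With companion matrix M = [[-1, 2], [1, 0]], [a_n, a_{n−1}]ᵀ = M·[a_{n−1}, a_{n−2}]ᵀ, so [a_6, a_5]ᵀ = M⁵·[a_1, a_0]ᵀ.
M⁵ = [[-21, 22], [11, -10]], giving [a_6, a_5]ᵀ = [[-62], [34]].

-62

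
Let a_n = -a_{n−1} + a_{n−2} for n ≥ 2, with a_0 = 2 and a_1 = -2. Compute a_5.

With companion matrix B = [[-1, 1], [1, 0]], [a_n, a_{n−1}]ᵀ = B·[a_{n−1}, a_{n−2}]ᵀ, so [a_5, a_4]ᵀ = B⁴·[a_1, a_0]ᵀ.
B⁴ = [[5, -3], [-3, 2]], giving [a_5, a_4]ᵀ = [[-16], [10]].

-16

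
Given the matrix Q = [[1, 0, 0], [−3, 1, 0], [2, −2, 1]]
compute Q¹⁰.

[[1, 0, 0], [−30, 1, 0], [290, −20, 1]]

Q = I + N where N = [[0, 0, 0], [−3, 0, 0], [2, −2, 0]] is strictly lower-triangular, so N³ = 0.
(I + N)¹⁰ = I + 10·N + 45·N² = [[1, 0, 0], [−30, 1, 0], [290, −20, 1]].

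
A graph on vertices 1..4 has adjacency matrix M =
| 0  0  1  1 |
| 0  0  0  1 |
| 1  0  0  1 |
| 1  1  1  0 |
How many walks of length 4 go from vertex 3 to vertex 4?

The number of length-4 walks from vertex 3 to vertex 4 is entry (3,4) of M⁴, where M is the adjacency matrix.
M² = [[2, 1, 1, 1], [1, 1, 1, 0], [1, 1, 2, 1], [1, 0, 1, 3]]
M³ = [[2, 1, 3, 4], [1, 0, 1, 3], [3, 1, 2, 4], [4, 3, 4, 2]]
M⁴ = [[7, 4, 6, 6], [4, 3, 4, 2], [6, 4, 7, 6], [6, 2, 6, 11]]

6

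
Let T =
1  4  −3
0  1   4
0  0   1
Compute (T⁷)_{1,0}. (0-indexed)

T = I + N where N = [[0, 4, −3], [0, 0, 4], [0, 0, 0]] is strictly upper-triangular, so N³ = 0.
(I + N)⁷ = I + 7·N + 21·N² = [[1, 28, 315], [0, 1, 28], [0, 0, 1]].

0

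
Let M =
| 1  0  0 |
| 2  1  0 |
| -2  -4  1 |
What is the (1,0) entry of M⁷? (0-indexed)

14

M = I + N where N = [[0, 0, 0], [2, 0, 0], [-2, -4, 0]] is strictly lower-triangular, so N³ = 0.
(I + N)⁷ = I + 7·N + 21·N² = [[1, 0, 0], [14, 1, 0], [-182, -28, 1]].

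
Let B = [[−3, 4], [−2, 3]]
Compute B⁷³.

[[−3, 4], [−2, 3]]

B² = I (check: tr B = 0 and det B = −1), so B⁷³ = B since 73 is odd.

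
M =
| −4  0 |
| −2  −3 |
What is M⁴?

[[256, 0], [350, 81]]

M² = [[16, 0], [14, 9]]
M³ = [[−64, 0], [−74, −27]]
M⁴ = [[256, 0], [350, 81]]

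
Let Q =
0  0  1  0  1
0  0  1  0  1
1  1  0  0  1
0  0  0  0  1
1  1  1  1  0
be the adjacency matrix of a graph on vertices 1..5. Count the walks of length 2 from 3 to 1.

1

The number of length-2 walks from vertex 3 to vertex 1 is entry (3,1) of Q², where Q is the adjacency matrix.
Q² = [[2, 2, 1, 1, 1], [2, 2, 1, 1, 1], [1, 1, 3, 1, 2], [1, 1, 1, 1, 0], [1, 1, 2, 0, 4]]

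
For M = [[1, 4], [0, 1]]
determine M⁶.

[[1, 24], [0, 1]]

M = I + N where N = [[0, 4], [0, 0]] is strictly upper-triangular, so N² = 0.
(I + N)⁶ = I + 6·N = [[1, 24], [0, 1]].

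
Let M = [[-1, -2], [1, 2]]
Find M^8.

M² = M (a projection; rank 1, trace 1), so M^8 = M.

[[-1, -2], [1, 2]]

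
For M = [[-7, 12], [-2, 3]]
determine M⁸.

[[19681, -39360], [6560, -13119]]

tr M = -4 and det M = 3, so the characteristic polynomial is λ² − (-4)λ + (3) with roots -1 and -3.
Eigenvectors give P = [[-2, 3], [-1, 1]] with P⁻¹ = [[1, -3], [1, -2]], and M = P·diag(-1, -3)·P⁻¹.
Then M⁸ = P·diag(1, 6561)·P⁻¹ = [[-2, 19683], [-1, 6561]] · [[1, -3], [1, -2]] = [[19681, -39360], [6560, -13119]].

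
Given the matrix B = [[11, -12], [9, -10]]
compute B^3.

[[35, -36], [27, -28]]

tr B = 1 and det B = -2, so the characteristic polynomial is λ² − (1)λ + (-2) with roots 2 and -1.
Eigenvectors give P = [[-4, -1], [-3, -1]] with P⁻¹ = [[-1, 1], [3, -4]], and B = P·diag(2, -1)·P⁻¹.
Then B^3 = P·diag(8, -1)·P⁻¹ = [[-32, 1], [-24, 1]] · [[-1, 1], [3, -4]] = [[35, -36], [27, -28]].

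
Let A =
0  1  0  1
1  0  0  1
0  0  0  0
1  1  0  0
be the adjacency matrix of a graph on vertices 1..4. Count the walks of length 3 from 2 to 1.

The number of length-3 walks from vertex 2 to vertex 1 is entry (2,1) of A³, where A is the adjacency matrix.
A² = [[2, 1, 0, 1], [1, 2, 0, 1], [0, 0, 0, 0], [1, 1, 0, 2]]
A³ = [[2, 3, 0, 3], [3, 2, 0, 3], [0, 0, 0, 0], [3, 3, 0, 2]]

3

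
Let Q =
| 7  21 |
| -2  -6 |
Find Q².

Q² = Q (a projection; rank 1, trace 1), so Q² = Q.

[[7, 21], [-2, -6]]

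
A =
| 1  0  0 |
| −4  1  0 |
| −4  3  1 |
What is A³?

A = I + N where N = [[0, 0, 0], [−4, 0, 0], [−4, 3, 0]] is strictly lower-triangular, so N³ = 0.
(I + N)³ = I + 3·N + 3·N² = [[1, 0, 0], [−12, 1, 0], [−48, 9, 1]].

[[1, 0, 0], [−12, 1, 0], [−48, 9, 1]]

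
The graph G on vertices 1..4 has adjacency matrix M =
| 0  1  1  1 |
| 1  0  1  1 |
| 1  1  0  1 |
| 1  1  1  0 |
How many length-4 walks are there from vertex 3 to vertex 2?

20

The number of length-4 walks from vertex 3 to vertex 2 is entry (3,2) of M⁴, where M is the adjacency matrix.
M² = [[3, 2, 2, 2], [2, 3, 2, 2], [2, 2, 3, 2], [2, 2, 2, 3]]
M³ = [[6, 7, 7, 7], [7, 6, 7, 7], [7, 7, 6, 7], [7, 7, 7, 6]]
M⁴ = [[21, 20, 20, 20], [20, 21, 20, 20], [20, 20, 21, 20], [20, 20, 20, 21]]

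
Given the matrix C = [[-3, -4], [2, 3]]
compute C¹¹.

[[-3, -4], [2, 3]]

C² = I (check: tr C = 0 and det C = -1), so C¹¹ = C since 11 is odd.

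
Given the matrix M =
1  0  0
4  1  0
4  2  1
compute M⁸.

M = I + N where N = [[0, 0, 0], [4, 0, 0], [4, 2, 0]] is strictly lower-triangular, so N³ = 0.
(I + N)⁸ = I + 8·N + 28·N² = [[1, 0, 0], [32, 1, 0], [256, 16, 1]].

[[1, 0, 0], [32, 1, 0], [256, 16, 1]]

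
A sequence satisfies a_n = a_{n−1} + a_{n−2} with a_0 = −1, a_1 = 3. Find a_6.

With companion matrix M = [[1, 1], [1, 0]], [a_n, a_{n−1}]ᵀ = M·[a_{n−1}, a_{n−2}]ᵀ, so [a_6, a_5]ᵀ = M⁵·[a_1, a_0]ᵀ.
M⁵ = [[8, 5], [5, 3]], giving [a_6, a_5]ᵀ = [[19], [12]].

19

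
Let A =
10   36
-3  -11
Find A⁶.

tr A = -1 and det A = -2, so the characteristic polynomial is λ² − (-1)λ + (-2) with roots 1 and -2.
Eigenvectors give P = [[4, -3], [-1, 1]] with P⁻¹ = [[1, 3], [1, 4]], and A = P·diag(1, -2)·P⁻¹.
Then A⁶ = P·diag(1, 64)·P⁻¹ = [[4, -192], [-1, 64]] · [[1, 3], [1, 4]] = [[-188, -756], [63, 253]].

[[-188, -756], [63, 253]]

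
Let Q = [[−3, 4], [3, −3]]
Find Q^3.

Q^2 = [[21, −24], [−18, 21]]
Q^3 = [[−135, 156], [117, −135]]

[[−135, 156], [117, −135]]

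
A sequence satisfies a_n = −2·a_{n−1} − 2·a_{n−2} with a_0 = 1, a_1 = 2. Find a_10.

With companion matrix B = [[−2, −2], [1, 0]], [a_n, a_{n−1}]ᵀ = B·[a_{n−1}, a_{n−2}]ᵀ, so [a_10, a_9]ᵀ = B⁹·[a_1, a_0]ᵀ.
B⁹ = [[−32, −32], [16, 0]], giving [a_10, a_9]ᵀ = [[−96], [32]].

−96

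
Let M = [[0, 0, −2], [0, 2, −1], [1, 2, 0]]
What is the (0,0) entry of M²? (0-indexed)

−2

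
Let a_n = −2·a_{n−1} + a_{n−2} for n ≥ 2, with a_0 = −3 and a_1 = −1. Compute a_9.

With companion matrix Q = [[−2, 1], [1, 0]], [a_n, a_{n−1}]ᵀ = Q·[a_{n−1}, a_{n−2}]ᵀ, so [a_9, a_8]ᵀ = Q^8·[a_1, a_0]ᵀ.
Q^8 = [[985, −408], [−408, 169]], giving [a_9, a_8]ᵀ = [[239], [−99]].

239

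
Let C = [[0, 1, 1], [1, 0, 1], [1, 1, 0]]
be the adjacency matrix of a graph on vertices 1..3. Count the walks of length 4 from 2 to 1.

The number of length-4 walks from vertex 2 to vertex 1 is entry (2,1) of C⁴, where C is the adjacency matrix.
C² = [[2, 1, 1], [1, 2, 1], [1, 1, 2]]
C³ = [[2, 3, 3], [3, 2, 3], [3, 3, 2]]
C⁴ = [[6, 5, 5], [5, 6, 5], [5, 5, 6]]

5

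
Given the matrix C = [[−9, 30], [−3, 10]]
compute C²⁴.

[[−9, 30], [−3, 10]]

C² = C (a projection; rank 1, trace 1), so C²⁴ = C.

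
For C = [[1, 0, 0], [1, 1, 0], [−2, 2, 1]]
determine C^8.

C = I + N where N = [[0, 0, 0], [1, 0, 0], [−2, 2, 0]] is strictly lower-triangular, so N^3 = 0.
(I + N)^8 = I + 8·N + 28·N^2 = [[1, 0, 0], [8, 1, 0], [40, 16, 1]].

[[1, 0, 0], [8, 1, 0], [40, 16, 1]]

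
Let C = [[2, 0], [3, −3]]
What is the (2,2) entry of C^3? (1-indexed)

C^2 = [[4, 0], [−3, 9]]
C^3 = [[8, 0], [21, −27]]

−27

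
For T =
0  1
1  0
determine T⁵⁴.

[[1, 0], [0, 1]]

T² = I (check: tr T = 0 and det T = −1), so T⁵⁴ = I since 54 is even.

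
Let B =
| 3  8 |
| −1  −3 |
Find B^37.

[[3, 8], [−1, −3]]

B² = I (check: tr B = 0 and det B = −1), so B^37 = B since 37 is odd.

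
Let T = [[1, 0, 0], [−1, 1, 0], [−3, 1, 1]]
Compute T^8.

[[1, 0, 0], [−8, 1, 0], [−52, 8, 1]]

T = I + N where N = [[0, 0, 0], [−1, 0, 0], [−3, 1, 0]] is strictly lower-triangular, so N^3 = 0.
(I + N)^8 = I + 8·N + 28·N^2 = [[1, 0, 0], [−8, 1, 0], [−52, 8, 1]].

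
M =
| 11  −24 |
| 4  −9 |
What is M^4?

tr M = 2 and det M = −3, so the characteristic polynomial is λ² − (2)λ + (−3) with roots −1 and 3.
Eigenvectors give P = [[−2, −3], [−1, −1]] with P⁻¹ = [[1, −3], [−1, 2]], and M = P·diag(−1, 3)·P⁻¹.
Then M^4 = P·diag(1, 81)·P⁻¹ = [[−2, −243], [−1, −81]] · [[1, −3], [−1, 2]] = [[241, −480], [80, −159]].

[[241, −480], [80, −159]]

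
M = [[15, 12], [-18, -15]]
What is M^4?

tr M = 0 and det M = -9, so the characteristic polynomial is λ² − (0)λ + (-9) with roots -3 and 3.
Eigenvectors give P = [[-2, -1], [3, 1]] with P⁻¹ = [[1, 1], [-3, -2]], and M = P·diag(-3, 3)·P⁻¹.
Then M^4 = P·diag(81, 81)·P⁻¹ = [[-162, -81], [243, 81]] · [[1, 1], [-3, -2]] = [[81, 0], [0, 81]].

[[81, 0], [0, 81]]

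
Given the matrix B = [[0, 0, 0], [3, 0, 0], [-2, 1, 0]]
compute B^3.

[[0, 0, 0], [0, 0, 0], [0, 0, 0]]

B is strictly triangular, hence nilpotent: B^3 = 0, so B^3 = 0.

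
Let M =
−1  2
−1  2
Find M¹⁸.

M² = M (a projection; rank 1, trace 1), so M¹⁸ = M.

[[−1, 2], [−1, 2]]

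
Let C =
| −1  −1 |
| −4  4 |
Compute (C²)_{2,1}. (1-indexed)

−12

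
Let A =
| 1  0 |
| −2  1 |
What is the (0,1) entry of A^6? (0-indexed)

A = I + N where N = [[0, 0], [−2, 0]] is strictly lower-triangular, so N^2 = 0.
(I + N)^6 = I + 6·N = [[1, 0], [−12, 1]].

0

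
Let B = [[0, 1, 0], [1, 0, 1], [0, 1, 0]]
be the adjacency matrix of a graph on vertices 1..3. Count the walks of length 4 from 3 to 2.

0

The number of length-4 walks from vertex 3 to vertex 2 is entry (3,2) of B⁴, where B is the adjacency matrix.
B² = [[1, 0, 1], [0, 2, 0], [1, 0, 1]]
B³ = [[0, 2, 0], [2, 0, 2], [0, 2, 0]]
B⁴ = [[2, 0, 2], [0, 4, 0], [2, 0, 2]]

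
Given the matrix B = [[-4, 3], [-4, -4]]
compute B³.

[[80, 108], [-144, 80]]

B² = [[4, -24], [32, 4]]
B³ = [[80, 108], [-144, 80]]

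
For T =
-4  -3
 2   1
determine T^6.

tr T = -3 and det T = 2, so the characteristic polynomial is λ² − (-3)λ + (2) with roots -2 and -1.
Eigenvectors give P = [[3, -1], [-2, 1]] with P⁻¹ = [[1, 1], [2, 3]], and T = P·diag(-2, -1)·P⁻¹.
Then T^6 = P·diag(64, 1)·P⁻¹ = [[192, -1], [-128, 1]] · [[1, 1], [2, 3]] = [[190, 189], [-126, -125]].

[[190, 189], [-126, -125]]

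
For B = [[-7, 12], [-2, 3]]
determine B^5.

tr B = -4 and det B = 3, so the characteristic polynomial is λ² − (-4)λ + (3) with roots -3 and -1.
Eigenvectors give P = [[-3, 2], [-1, 1]] with P⁻¹ = [[-1, 2], [-1, 3]], and B = P·diag(-3, -1)·P⁻¹.
Then B^5 = P·diag(-243, -1)·P⁻¹ = [[729, -2], [243, -1]] · [[-1, 2], [-1, 3]] = [[-727, 1452], [-242, 483]].

[[-727, 1452], [-242, 483]]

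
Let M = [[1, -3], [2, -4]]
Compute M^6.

[[-125, 189], [-126, 190]]

tr M = -3 and det M = 2, so the characteristic polynomial is λ² − (-3)λ + (2) with roots -2 and -1.
Eigenvectors give P = [[1, 3], [1, 2]] with P⁻¹ = [[-2, 3], [1, -1]], and M = P·diag(-2, -1)·P⁻¹.
Then M^6 = P·diag(64, 1)·P⁻¹ = [[64, 3], [64, 2]] · [[-2, 3], [1, -1]] = [[-125, 189], [-126, 190]].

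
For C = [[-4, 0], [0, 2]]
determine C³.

[[-64, 0], [0, 8]]

C² = [[16, 0], [0, 4]]
C³ = [[-64, 0], [0, 8]]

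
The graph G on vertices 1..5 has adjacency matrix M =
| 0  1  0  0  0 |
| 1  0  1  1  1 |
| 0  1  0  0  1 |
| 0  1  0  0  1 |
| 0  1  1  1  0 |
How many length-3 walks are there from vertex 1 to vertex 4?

The number of length-3 walks from vertex 1 to vertex 4 is entry (1,4) of M^3, where M is the adjacency matrix.
M^2 = [[1, 0, 1, 1, 1], [0, 4, 1, 1, 2], [1, 1, 2, 2, 1], [1, 1, 2, 2, 1], [1, 2, 1, 1, 3]]
M^3 = [[0, 4, 1, 1, 2], [4, 4, 6, 6, 6], [1, 6, 2, 2, 5], [1, 6, 2, 2, 5], [2, 6, 5, 5, 4]]

1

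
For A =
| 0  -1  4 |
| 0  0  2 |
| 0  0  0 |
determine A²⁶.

[[0, 0, 0], [0, 0, 0], [0, 0, 0]]

A is strictly triangular, hence nilpotent: A³ = 0, so A²⁶ = 0.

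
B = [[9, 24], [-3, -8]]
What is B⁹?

[[9, 24], [-3, -8]]

B² = B (a projection; rank 1, trace 1), so B⁹ = B.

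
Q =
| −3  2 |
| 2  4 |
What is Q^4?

[[173, 66], [66, 404]]

Q^2 = [[13, 2], [2, 20]]
Q^3 = [[−35, 34], [34, 84]]
Q^4 = [[173, 66], [66, 404]]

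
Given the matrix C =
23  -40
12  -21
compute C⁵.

[[1463, -2440], [732, -1221]]

tr C = 2 and det C = -3, so the characteristic polynomial is λ² − (2)λ + (-3) with roots -1 and 3.
Eigenvectors give P = [[-5, 2], [-3, 1]] with P⁻¹ = [[1, -2], [3, -5]], and C = P·diag(-1, 3)·P⁻¹.
Then C⁵ = P·diag(-1, 243)·P⁻¹ = [[5, 486], [3, 243]] · [[1, -2], [3, -5]] = [[1463, -2440], [732, -1221]].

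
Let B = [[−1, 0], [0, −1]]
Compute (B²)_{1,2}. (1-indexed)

0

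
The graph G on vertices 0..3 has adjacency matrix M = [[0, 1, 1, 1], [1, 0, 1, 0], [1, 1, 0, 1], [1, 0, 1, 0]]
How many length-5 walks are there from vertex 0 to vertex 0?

The number of length-5 walks from vertex 0 to vertex 0 is entry (0,0) of M⁵, where M is the adjacency matrix.
M² = [[3, 1, 2, 1], [1, 2, 1, 2], [2, 1, 3, 1], [1, 2, 1, 2]]
M³ = [[4, 5, 5, 5], [5, 2, 5, 2], [5, 5, 4, 5], [5, 2, 5, 2]]
M⁴ = [[15, 9, 14, 9], [9, 10, 9, 10], [14, 9, 15, 9], [9, 10, 9, 10]]
M⁵ = [[32, 29, 33, 29], [29, 18, 29, 18], [33, 29, 32, 29], [29, 18, 29, 18]]

32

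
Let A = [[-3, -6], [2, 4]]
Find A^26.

[[-3, -6], [2, 4]]

A² = A (a projection; rank 1, trace 1), so A^26 = A.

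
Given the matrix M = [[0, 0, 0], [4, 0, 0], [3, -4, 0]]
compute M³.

[[0, 0, 0], [0, 0, 0], [0, 0, 0]]

M is strictly triangular, hence nilpotent: M³ = 0, so M³ = 0.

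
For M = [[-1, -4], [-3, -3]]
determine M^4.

M^2 = [[13, 16], [12, 21]]
M^3 = [[-61, -100], [-75, -111]]
M^4 = [[361, 544], [408, 633]]

[[361, 544], [408, 633]]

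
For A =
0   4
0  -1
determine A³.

[[0, 4], [0, -1]]

A² = [[0, -4], [0, 1]]
A³ = [[0, 4], [0, -1]]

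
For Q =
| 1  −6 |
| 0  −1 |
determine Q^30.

Q² = I (check: tr Q = 0 and det Q = −1), so Q^30 = I since 30 is even.

[[1, 0], [0, 1]]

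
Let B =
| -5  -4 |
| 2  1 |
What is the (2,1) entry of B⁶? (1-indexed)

-728

tr B = -4 and det B = 3, so the characteristic polynomial is λ² − (-4)λ + (3) with roots -3 and -1.
Eigenvectors give P = [[2, -1], [-1, 1]] with P⁻¹ = [[1, 1], [1, 2]], and B = P·diag(-3, -1)·P⁻¹.
Then B⁶ = P·diag(729, 1)·P⁻¹ = [[1458, -1], [-729, 1]] · [[1, 1], [1, 2]] = [[1457, 1456], [-728, -727]].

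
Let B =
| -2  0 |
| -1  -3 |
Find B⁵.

[[-32, 0], [-211, -243]]

tr B = -5 and det B = 6, so the characteristic polynomial is λ² − (-5)λ + (6) with roots -3 and -2.
Eigenvectors give P = [[0, -1], [-1, 1]] with P⁻¹ = [[-1, -1], [-1, 0]], and B = P·diag(-3, -2)·P⁻¹.
Then B⁵ = P·diag(-243, -32)·P⁻¹ = [[0, 32], [243, -32]] · [[-1, -1], [-1, 0]] = [[-32, 0], [-211, -243]].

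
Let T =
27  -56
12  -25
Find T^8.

[[45921, -91840], [19680, -39359]]

tr T = 2 and det T = -3, so the characteristic polynomial is λ² − (2)λ + (-3) with roots 3 and -1.
Eigenvectors give P = [[-7, 2], [-3, 1]] with P⁻¹ = [[-1, 2], [-3, 7]], and T = P·diag(3, -1)·P⁻¹.
Then T^8 = P·diag(6561, 1)·P⁻¹ = [[-45927, 2], [-19683, 1]] · [[-1, 2], [-3, 7]] = [[45921, -91840], [19680, -39359]].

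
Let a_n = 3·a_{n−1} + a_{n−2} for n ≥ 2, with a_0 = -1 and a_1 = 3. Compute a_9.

With companion matrix M = [[3, 1], [1, 0]], [a_n, a_{n−1}]ᵀ = M·[a_{n−1}, a_{n−2}]ᵀ, so [a_9, a_8]ᵀ = M⁸·[a_1, a_0]ᵀ.
M⁸ = [[12970, 3927], [3927, 1189]], giving [a_9, a_8]ᵀ = [[34983], [10592]].

34983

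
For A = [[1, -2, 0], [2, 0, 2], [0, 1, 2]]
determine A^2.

[[-3, -2, -4], [2, -2, 4], [2, 2, 6]]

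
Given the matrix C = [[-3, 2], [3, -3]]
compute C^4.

C^2 = [[15, -12], [-18, 15]]
C^3 = [[-81, 66], [99, -81]]
C^4 = [[441, -360], [-540, 441]]

[[441, -360], [-540, 441]]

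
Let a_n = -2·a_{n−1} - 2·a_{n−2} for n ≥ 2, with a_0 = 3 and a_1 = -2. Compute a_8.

48

With companion matrix T = [[-2, -2], [1, 0]], [a_n, a_{n−1}]ᵀ = T·[a_{n−1}, a_{n−2}]ᵀ, so [a_8, a_7]ᵀ = T⁷·[a_1, a_0]ᵀ.
T⁷ = [[0, 16], [-8, -16]], giving [a_8, a_7]ᵀ = [[48], [-32]].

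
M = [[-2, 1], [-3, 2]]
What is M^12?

M² = I (check: tr M = 0 and det M = -1), so M^12 = I since 12 is even.

[[1, 0], [0, 1]]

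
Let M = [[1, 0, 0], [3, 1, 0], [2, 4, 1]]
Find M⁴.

[[1, 0, 0], [12, 1, 0], [80, 16, 1]]

M = I + N where N = [[0, 0, 0], [3, 0, 0], [2, 4, 0]] is strictly lower-triangular, so N³ = 0.
(I + N)⁴ = I + 4·N + 6·N² = [[1, 0, 0], [12, 1, 0], [80, 16, 1]].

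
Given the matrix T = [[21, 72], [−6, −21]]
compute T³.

tr T = 0 and det T = −9, so the characteristic polynomial is λ² − (0)λ + (−9) with roots −3 and 3.
Eigenvectors give P = [[−3, 4], [1, −1]] with P⁻¹ = [[1, 4], [1, 3]], and T = P·diag(−3, 3)·P⁻¹.
Then T³ = P·diag(−27, 27)·P⁻¹ = [[81, 108], [−27, −27]] · [[1, 4], [1, 3]] = [[189, 648], [−54, −189]].

[[189, 648], [−54, −189]]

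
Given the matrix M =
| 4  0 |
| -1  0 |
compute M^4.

M^2 = [[16, 0], [-4, 0]]
M^3 = [[64, 0], [-16, 0]]
M^4 = [[256, 0], [-64, 0]]

[[256, 0], [-64, 0]]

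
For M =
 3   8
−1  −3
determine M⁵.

[[3, 8], [−1, −3]]

M² = I (check: tr M = 0 and det M = −1), so M⁵ = M since 5 is odd.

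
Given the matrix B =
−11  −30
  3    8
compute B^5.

tr B = −3 and det B = 2, so the characteristic polynomial is λ² − (−3)λ + (2) with roots −2 and −1.
Eigenvectors give P = [[10, −3], [−3, 1]] with P⁻¹ = [[1, 3], [3, 10]], and B = P·diag(−2, −1)·P⁻¹.
Then B^5 = P·diag(−32, −1)·P⁻¹ = [[−320, 3], [96, −1]] · [[1, 3], [3, 10]] = [[−311, −930], [93, 278]].

[[−311, −930], [93, 278]]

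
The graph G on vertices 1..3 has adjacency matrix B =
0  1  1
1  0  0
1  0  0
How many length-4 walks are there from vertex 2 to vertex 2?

2

The number of length-4 walks from vertex 2 to vertex 2 is entry (2,2) of B⁴, where B is the adjacency matrix.
B² = [[2, 0, 0], [0, 1, 1], [0, 1, 1]]
B³ = [[0, 2, 2], [2, 0, 0], [2, 0, 0]]
B⁴ = [[4, 0, 0], [0, 2, 2], [0, 2, 2]]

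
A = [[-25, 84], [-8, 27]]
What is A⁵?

[[-1465, 5124], [-488, 1707]]

tr A = 2 and det A = -3, so the characteristic polynomial is λ² − (2)λ + (-3) with roots -1 and 3.
Eigenvectors give P = [[-7, -3], [-2, -1]] with P⁻¹ = [[-1, 3], [2, -7]], and A = P·diag(-1, 3)·P⁻¹.
Then A⁵ = P·diag(-1, 243)·P⁻¹ = [[7, -729], [2, -243]] · [[-1, 3], [2, -7]] = [[-1465, 5124], [-488, 1707]].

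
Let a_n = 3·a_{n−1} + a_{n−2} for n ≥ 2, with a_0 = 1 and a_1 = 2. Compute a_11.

With companion matrix A = [[3, 1], [1, 0]], [a_n, a_{n−1}]ᵀ = A·[a_{n−1}, a_{n−2}]ᵀ, so [a_11, a_10]ᵀ = A¹⁰·[a_1, a_0]ᵀ.
A¹⁰ = [[141481, 42837], [42837, 12970]], giving [a_11, a_10]ᵀ = [[325799], [98644]].

325799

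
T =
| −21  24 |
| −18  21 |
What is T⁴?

[[81, 0], [0, 81]]

tr T = 0 and det T = −9, so the characteristic polynomial is λ² − (0)λ + (−9) with roots −3 and 3.
Eigenvectors give P = [[4, −1], [3, −1]] with P⁻¹ = [[1, −1], [3, −4]], and T = P·diag(−3, 3)·P⁻¹.
Then T⁴ = P·diag(81, 81)·P⁻¹ = [[324, −81], [243, −81]] · [[1, −1], [3, −4]] = [[81, 0], [0, 81]].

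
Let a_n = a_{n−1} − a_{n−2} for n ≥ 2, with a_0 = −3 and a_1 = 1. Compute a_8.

With companion matrix A = [[1, −1], [1, 0]], [a_n, a_{n−1}]ᵀ = A·[a_{n−1}, a_{n−2}]ᵀ, so [a_8, a_7]ᵀ = A⁷·[a_1, a_0]ᵀ.
A⁷ = [[1, −1], [1, 0]], giving [a_8, a_7]ᵀ = [[4], [1]].

4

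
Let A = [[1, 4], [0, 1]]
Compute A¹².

[[1, 48], [0, 1]]

A = I + N where N = [[0, 4], [0, 0]] is strictly upper-triangular, so N² = 0.
(I + N)¹² = I + 12·N = [[1, 48], [0, 1]].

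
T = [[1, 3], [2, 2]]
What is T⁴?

T² = [[7, 9], [6, 10]]
T³ = [[25, 39], [26, 38]]
T⁴ = [[103, 153], [102, 154]]

[[103, 153], [102, 154]]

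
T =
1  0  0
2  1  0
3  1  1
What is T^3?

T = I + N where N = [[0, 0, 0], [2, 0, 0], [3, 1, 0]] is strictly lower-triangular, so N^3 = 0.
(I + N)^3 = I + 3·N + 3·N^2 = [[1, 0, 0], [6, 1, 0], [15, 3, 1]].

[[1, 0, 0], [6, 1, 0], [15, 3, 1]]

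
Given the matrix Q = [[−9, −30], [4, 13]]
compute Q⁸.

[[−32799, −98400], [13120, 39361]]

tr Q = 4 and det Q = 3, so the characteristic polynomial is λ² − (4)λ + (3) with roots 1 and 3.
Eigenvectors give P = [[−3, 5], [1, −2]] with P⁻¹ = [[−2, −5], [−1, −3]], and Q = P·diag(1, 3)·P⁻¹.
Then Q⁸ = P·diag(1, 6561)·P⁻¹ = [[−3, 32805], [1, −13122]] · [[−2, −5], [−1, −3]] = [[−32799, −98400], [13120, 39361]].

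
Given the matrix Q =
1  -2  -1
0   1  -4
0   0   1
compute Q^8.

Q = I + N where N = [[0, -2, -1], [0, 0, -4], [0, 0, 0]] is strictly upper-triangular, so N^3 = 0.
(I + N)^8 = I + 8·N + 28·N^2 = [[1, -16, 216], [0, 1, -32], [0, 0, 1]].

[[1, -16, 216], [0, 1, -32], [0, 0, 1]]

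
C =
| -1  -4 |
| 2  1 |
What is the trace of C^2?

-14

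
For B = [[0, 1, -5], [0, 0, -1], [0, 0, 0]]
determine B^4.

B is strictly triangular, hence nilpotent: B^3 = 0, so B^4 = 0.

[[0, 0, 0], [0, 0, 0], [0, 0, 0]]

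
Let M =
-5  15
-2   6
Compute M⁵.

M² = M (a projection; rank 1, trace 1), so M⁵ = M.

[[-5, 15], [-2, 6]]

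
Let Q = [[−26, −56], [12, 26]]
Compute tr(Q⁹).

tr Q = 0 and det Q = −4, so the characteristic polynomial is λ² − (0)λ + (−4) with roots 2 and −2.
Eigenvectors give P = [[2, −7], [−1, 3]] with P⁻¹ = [[−3, −7], [−1, −2]], and Q = P·diag(2, −2)·P⁻¹.
Then Q⁹ = P·diag(512, −512)·P⁻¹ = [[1024, 3584], [−512, −1536]] · [[−3, −7], [−1, −2]] = [[−6656, −14336], [3072, 6656]].

0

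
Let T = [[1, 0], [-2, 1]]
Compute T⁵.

T = I + N where N = [[0, 0], [-2, 0]] is strictly lower-triangular, so N² = 0.
(I + N)⁵ = I + 5·N = [[1, 0], [-10, 1]].

[[1, 0], [-10, 1]]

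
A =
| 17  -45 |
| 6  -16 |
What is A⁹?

tr A = 1 and det A = -2, so the characteristic polynomial is λ² − (1)λ + (-2) with roots -1 and 2.
Eigenvectors give P = [[-5, -3], [-2, -1]] with P⁻¹ = [[1, -3], [-2, 5]], and A = P·diag(-1, 2)·P⁻¹.
Then A⁹ = P·diag(-1, 512)·P⁻¹ = [[5, -1536], [2, -512]] · [[1, -3], [-2, 5]] = [[3077, -7695], [1026, -2566]].

[[3077, -7695], [1026, -2566]]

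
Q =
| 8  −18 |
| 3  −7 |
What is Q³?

tr Q = 1 and det Q = −2, so the characteristic polynomial is λ² − (1)λ + (−2) with roots −1 and 2.
Eigenvectors give P = [[2, −3], [1, −1]] with P⁻¹ = [[−1, 3], [−1, 2]], and Q = P·diag(−1, 2)·P⁻¹.
Then Q³ = P·diag(−1, 8)·P⁻¹ = [[−2, −24], [−1, −8]] · [[−1, 3], [−1, 2]] = [[26, −54], [9, −19]].

[[26, −54], [9, −19]]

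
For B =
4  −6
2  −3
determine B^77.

[[4, −6], [2, −3]]

B² = B (a projection; rank 1, trace 1), so B^77 = B.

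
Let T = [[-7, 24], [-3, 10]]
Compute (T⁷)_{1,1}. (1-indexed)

tr T = 3 and det T = 2, so the characteristic polynomial is λ² − (3)λ + (2) with roots 2 and 1.
Eigenvectors give P = [[-8, -3], [-3, -1]] with P⁻¹ = [[1, -3], [-3, 8]], and T = P·diag(2, 1)·P⁻¹.
Then T⁷ = P·diag(128, 1)·P⁻¹ = [[-1024, -3], [-384, -1]] · [[1, -3], [-3, 8]] = [[-1015, 3048], [-381, 1144]].

-1015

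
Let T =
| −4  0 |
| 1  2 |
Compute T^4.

T^2 = [[16, 0], [−2, 4]]
T^3 = [[−64, 0], [12, 8]]
T^4 = [[256, 0], [−40, 16]]

[[256, 0], [−40, 16]]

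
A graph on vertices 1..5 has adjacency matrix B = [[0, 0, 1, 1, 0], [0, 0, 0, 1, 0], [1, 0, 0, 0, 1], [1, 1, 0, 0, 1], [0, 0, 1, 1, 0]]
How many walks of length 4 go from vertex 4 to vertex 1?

0

The number of length-4 walks from vertex 4 to vertex 1 is entry (4,1) of B⁴, where B is the adjacency matrix.
B² = [[2, 1, 0, 0, 2], [1, 1, 0, 0, 1], [0, 0, 2, 2, 0], [0, 0, 2, 3, 0], [2, 1, 0, 0, 2]]
B³ = [[0, 0, 4, 5, 0], [0, 0, 2, 3, 0], [4, 2, 0, 0, 4], [5, 3, 0, 0, 5], [0, 0, 4, 5, 0]]
B⁴ = [[9, 5, 0, 0, 9], [5, 3, 0, 0, 5], [0, 0, 8, 10, 0], [0, 0, 10, 13, 0], [9, 5, 0, 0, 9]]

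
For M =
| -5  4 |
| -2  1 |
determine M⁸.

[[13121, -13120], [6560, -6559]]

tr M = -4 and det M = 3, so the characteristic polynomial is λ² − (-4)λ + (3) with roots -3 and -1.
Eigenvectors give P = [[-2, 1], [-1, 1]] with P⁻¹ = [[-1, 1], [-1, 2]], and M = P·diag(-3, -1)·P⁻¹.
Then M⁸ = P·diag(6561, 1)·P⁻¹ = [[-13122, 1], [-6561, 1]] · [[-1, 1], [-1, 2]] = [[13121, -13120], [6560, -6559]].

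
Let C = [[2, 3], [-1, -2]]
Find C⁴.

[[1, 0], [0, 1]]

C² = I (check: tr C = 0 and det C = -1), so C⁴ = I since 4 is even.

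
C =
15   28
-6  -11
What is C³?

tr C = 4 and det C = 3, so the characteristic polynomial is λ² − (4)λ + (3) with roots 3 and 1.
Eigenvectors give P = [[7, 2], [-3, -1]] with P⁻¹ = [[1, 2], [-3, -7]], and C = P·diag(3, 1)·P⁻¹.
Then C³ = P·diag(27, 1)·P⁻¹ = [[189, 2], [-81, -1]] · [[1, 2], [-3, -7]] = [[183, 364], [-78, -155]].

[[183, 364], [-78, -155]]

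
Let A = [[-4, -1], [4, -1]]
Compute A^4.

[[44, 45], [-180, -91]]

A^2 = [[12, 5], [-20, -3]]
A^3 = [[-28, -17], [68, 23]]
A^4 = [[44, 45], [-180, -91]]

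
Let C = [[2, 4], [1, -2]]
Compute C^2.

[[8, 0], [0, 8]]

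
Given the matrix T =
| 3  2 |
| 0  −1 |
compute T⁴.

[[81, 40], [0, 1]]

T² = [[9, 4], [0, 1]]
T³ = [[27, 14], [0, −1]]
T⁴ = [[81, 40], [0, 1]]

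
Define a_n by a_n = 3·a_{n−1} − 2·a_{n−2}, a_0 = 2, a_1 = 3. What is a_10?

1025

With companion matrix A = [[3, −2], [1, 0]], [a_n, a_{n−1}]ᵀ = A·[a_{n−1}, a_{n−2}]ᵀ, so [a_10, a_9]ᵀ = A^9·[a_1, a_0]ᵀ.
A^9 = [[1023, −1022], [511, −510]], giving [a_10, a_9]ᵀ = [[1025], [513]].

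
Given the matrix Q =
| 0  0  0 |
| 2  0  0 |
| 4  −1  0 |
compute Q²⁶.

[[0, 0, 0], [0, 0, 0], [0, 0, 0]]

Q is strictly triangular, hence nilpotent: Q³ = 0, so Q²⁶ = 0.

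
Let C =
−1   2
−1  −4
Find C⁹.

[[18659, 38342], [−19171, −38854]]

tr C = −5 and det C = 6, so the characteristic polynomial is λ² − (−5)λ + (6) with roots −3 and −2.
Eigenvectors give P = [[−1, 2], [1, −1]] with P⁻¹ = [[1, 2], [1, 1]], and C = P·diag(−3, −2)·P⁻¹.
Then C⁹ = P·diag(−19683, −512)·P⁻¹ = [[19683, −1024], [−19683, 512]] · [[1, 2], [1, 1]] = [[18659, 38342], [−19171, −38854]].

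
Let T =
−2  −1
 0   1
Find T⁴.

[[16, 5], [0, 1]]

T² = [[4, 1], [0, 1]]
T³ = [[−8, −3], [0, 1]]
T⁴ = [[16, 5], [0, 1]]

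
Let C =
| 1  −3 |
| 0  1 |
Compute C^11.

C = I + N where N = [[0, −3], [0, 0]] is strictly upper-triangular, so N^2 = 0.
(I + N)^11 = I + 11·N = [[1, −33], [0, 1]].

[[1, −33], [0, 1]]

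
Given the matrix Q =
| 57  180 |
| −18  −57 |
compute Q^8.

tr Q = 0 and det Q = −9, so the characteristic polynomial is λ² − (0)λ + (−9) with roots −3 and 3.
Eigenvectors give P = [[3, −10], [−1, 3]] with P⁻¹ = [[−3, −10], [−1, −3]], and Q = P·diag(−3, 3)·P⁻¹.
Then Q^8 = P·diag(6561, 6561)·P⁻¹ = [[19683, −65610], [−6561, 19683]] · [[−3, −10], [−1, −3]] = [[6561, 0], [0, 6561]].

[[6561, 0], [0, 6561]]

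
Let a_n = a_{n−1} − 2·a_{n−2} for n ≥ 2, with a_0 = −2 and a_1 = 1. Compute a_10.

−79

With companion matrix B = [[1, −2], [1, 0]], [a_n, a_{n−1}]ᵀ = B·[a_{n−1}, a_{n−2}]ᵀ, so [a_10, a_9]ᵀ = B⁹·[a_1, a_0]ᵀ.
B⁹ = [[−11, 34], [−17, 6]], giving [a_10, a_9]ᵀ = [[−79], [−29]].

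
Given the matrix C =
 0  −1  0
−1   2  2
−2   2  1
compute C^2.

[[1, −2, −2], [−6, 9, 6], [−4, 8, 5]]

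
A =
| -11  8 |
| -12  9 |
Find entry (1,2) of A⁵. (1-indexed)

tr A = -2 and det A = -3, so the characteristic polynomial is λ² − (-2)λ + (-3) with roots 1 and -3.
Eigenvectors give P = [[-2, 1], [-3, 1]] with P⁻¹ = [[1, -1], [3, -2]], and A = P·diag(1, -3)·P⁻¹.
Then A⁵ = P·diag(1, -243)·P⁻¹ = [[-2, -243], [-3, -243]] · [[1, -1], [3, -2]] = [[-731, 488], [-732, 489]].

488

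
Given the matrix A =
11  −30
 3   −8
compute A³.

tr A = 3 and det A = 2, so the characteristic polynomial is λ² − (3)λ + (2) with roots 2 and 1.
Eigenvectors give P = [[10, 3], [3, 1]] with P⁻¹ = [[1, −3], [−3, 10]], and A = P·diag(2, 1)·P⁻¹.
Then A³ = P·diag(8, 1)·P⁻¹ = [[80, 3], [24, 1]] · [[1, −3], [−3, 10]] = [[71, −210], [21, −62]].

[[71, −210], [21, −62]]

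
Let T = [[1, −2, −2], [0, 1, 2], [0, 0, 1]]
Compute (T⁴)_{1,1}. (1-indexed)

1

T = I + N where N = [[0, −2, −2], [0, 0, 2], [0, 0, 0]] is strictly upper-triangular, so N³ = 0.
(I + N)⁴ = I + 4·N + 6·N² = [[1, −8, −32], [0, 1, 8], [0, 0, 1]].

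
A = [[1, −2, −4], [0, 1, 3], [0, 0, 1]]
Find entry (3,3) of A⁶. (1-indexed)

1

A = I + N where N = [[0, −2, −4], [0, 0, 3], [0, 0, 0]] is strictly upper-triangular, so N³ = 0.
(I + N)⁶ = I + 6·N + 15·N² = [[1, −12, −114], [0, 1, 18], [0, 0, 1]].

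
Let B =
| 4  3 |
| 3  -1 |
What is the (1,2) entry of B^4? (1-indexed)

315

B^2 = [[25, 9], [9, 10]]
B^3 = [[127, 66], [66, 17]]
B^4 = [[706, 315], [315, 181]]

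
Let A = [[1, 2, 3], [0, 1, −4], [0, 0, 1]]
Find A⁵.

[[1, 10, −65], [0, 1, −20], [0, 0, 1]]

A = I + N where N = [[0, 2, 3], [0, 0, −4], [0, 0, 0]] is strictly upper-triangular, so N³ = 0.
(I + N)⁵ = I + 5·N + 10·N² = [[1, 10, −65], [0, 1, −20], [0, 0, 1]].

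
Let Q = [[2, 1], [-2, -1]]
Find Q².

[[2, 1], [-2, -1]]

Q² = Q (a projection; rank 1, trace 1), so Q² = Q.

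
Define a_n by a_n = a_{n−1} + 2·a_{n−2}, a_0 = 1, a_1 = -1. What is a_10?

With companion matrix Q = [[1, 2], [1, 0]], [a_n, a_{n−1}]ᵀ = Q·[a_{n−1}, a_{n−2}]ᵀ, so [a_10, a_9]ᵀ = Q⁹·[a_1, a_0]ᵀ.
Q⁹ = [[341, 342], [171, 170]], giving [a_10, a_9]ᵀ = [[1], [-1]].

1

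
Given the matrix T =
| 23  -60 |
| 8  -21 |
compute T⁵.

[[1463, -3660], [488, -1221]]

tr T = 2 and det T = -3, so the characteristic polynomial is λ² − (2)λ + (-3) with roots -1 and 3.
Eigenvectors give P = [[-5, 3], [-2, 1]] with P⁻¹ = [[1, -3], [2, -5]], and T = P·diag(-1, 3)·P⁻¹.
Then T⁵ = P·diag(-1, 243)·P⁻¹ = [[5, 729], [2, 243]] · [[1, -3], [2, -5]] = [[1463, -3660], [488, -1221]].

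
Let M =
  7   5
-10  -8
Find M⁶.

[[-601, -665], [1330, 1394]]

tr M = -1 and det M = -6, so the characteristic polynomial is λ² − (-1)λ + (-6) with roots 2 and -3.
Eigenvectors give P = [[1, -1], [-1, 2]] with P⁻¹ = [[2, 1], [1, 1]], and M = P·diag(2, -3)·P⁻¹.
Then M⁶ = P·diag(64, 729)·P⁻¹ = [[64, -729], [-64, 1458]] · [[2, 1], [1, 1]] = [[-601, -665], [1330, 1394]].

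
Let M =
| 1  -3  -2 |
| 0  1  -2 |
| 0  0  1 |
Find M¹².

[[1, -36, 372], [0, 1, -24], [0, 0, 1]]

M = I + N where N = [[0, -3, -2], [0, 0, -2], [0, 0, 0]] is strictly upper-triangular, so N³ = 0.
(I + N)¹² = I + 12·N + 66·N² = [[1, -36, 372], [0, 1, -24], [0, 0, 1]].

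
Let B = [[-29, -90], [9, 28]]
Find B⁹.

[[-5129, -15390], [1539, 4618]]

tr B = -1 and det B = -2, so the characteristic polynomial is λ² − (-1)λ + (-2) with roots 1 and -2.
Eigenvectors give P = [[-3, -10], [1, 3]] with P⁻¹ = [[3, 10], [-1, -3]], and B = P·diag(1, -2)·P⁻¹.
Then B⁹ = P·diag(1, -512)·P⁻¹ = [[-3, 5120], [1, -1536]] · [[3, 10], [-1, -3]] = [[-5129, -15390], [1539, 4618]].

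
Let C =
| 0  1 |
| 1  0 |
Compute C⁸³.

C² = I (check: tr C = 0 and det C = -1), so C⁸³ = C since 83 is odd.

[[0, 1], [1, 0]]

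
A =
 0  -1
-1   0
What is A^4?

A² = I (check: tr A = 0 and det A = -1), so A^4 = I since 4 is even.

[[1, 0], [0, 1]]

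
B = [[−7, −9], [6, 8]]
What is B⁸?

[[−509, −765], [510, 766]]

tr B = 1 and det B = −2, so the characteristic polynomial is λ² − (1)λ + (−2) with roots −1 and 2.
Eigenvectors give P = [[3, 1], [−2, −1]] with P⁻¹ = [[1, 1], [−2, −3]], and B = P·diag(−1, 2)·P⁻¹.
Then B⁸ = P·diag(1, 256)·P⁻¹ = [[3, 256], [−2, −256]] · [[1, 1], [−2, −3]] = [[−509, −765], [510, 766]].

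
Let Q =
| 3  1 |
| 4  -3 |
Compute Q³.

Q² = [[13, 0], [0, 13]]
Q³ = [[39, 13], [52, -39]]

[[39, 13], [52, -39]]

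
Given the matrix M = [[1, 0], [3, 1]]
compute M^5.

[[1, 0], [15, 1]]

M = I + N where N = [[0, 0], [3, 0]] is strictly lower-triangular, so N^2 = 0.
(I + N)^5 = I + 5·N = [[1, 0], [15, 1]].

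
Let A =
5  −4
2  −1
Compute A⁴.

[[161, −160], [80, −79]]

tr A = 4 and det A = 3, so the characteristic polynomial is λ² − (4)λ + (3) with roots 1 and 3.
Eigenvectors give P = [[−1, 2], [−1, 1]] with P⁻¹ = [[1, −2], [1, −1]], and A = P·diag(1, 3)·P⁻¹.
Then A⁴ = P·diag(1, 81)·P⁻¹ = [[−1, 162], [−1, 81]] · [[1, −2], [1, −1]] = [[161, −160], [80, −79]].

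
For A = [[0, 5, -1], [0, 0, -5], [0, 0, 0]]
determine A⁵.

[[0, 0, 0], [0, 0, 0], [0, 0, 0]]

A is strictly triangular, hence nilpotent: A³ = 0, so A⁵ = 0.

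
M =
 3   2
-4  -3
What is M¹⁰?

M² = I (check: tr M = 0 and det M = -1), so M¹⁰ = I since 10 is even.

[[1, 0], [0, 1]]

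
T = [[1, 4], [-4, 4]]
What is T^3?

T^2 = [[-15, 20], [-20, 0]]
T^3 = [[-95, 20], [-20, -80]]

[[-95, 20], [-20, -80]]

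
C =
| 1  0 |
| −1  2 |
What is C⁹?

tr C = 3 and det C = 2, so the characteristic polynomial is λ² − (3)λ + (2) with roots 2 and 1.
Eigenvectors give P = [[0, 1], [−1, 1]] with P⁻¹ = [[1, −1], [1, 0]], and C = P·diag(2, 1)·P⁻¹.
Then C⁹ = P·diag(512, 1)·P⁻¹ = [[0, 1], [−512, 1]] · [[1, −1], [1, 0]] = [[1, 0], [−511, 512]].

[[1, 0], [−511, 512]]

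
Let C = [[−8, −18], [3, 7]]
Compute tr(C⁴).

17

tr C = −1 and det C = −2, so the characteristic polynomial is λ² − (−1)λ + (−2) with roots 1 and −2.
Eigenvectors give P = [[−2, −3], [1, 1]] with P⁻¹ = [[1, 3], [−1, −2]], and C = P·diag(1, −2)·P⁻¹.
Then C⁴ = P·diag(1, 16)·P⁻¹ = [[−2, −48], [1, 16]] · [[1, 3], [−1, −2]] = [[46, 90], [−15, −29]].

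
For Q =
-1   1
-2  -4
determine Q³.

tr Q = -5 and det Q = 6, so the characteristic polynomial is λ² − (-5)λ + (6) with roots -2 and -3.
Eigenvectors give P = [[-1, -1], [1, 2]] with P⁻¹ = [[-2, -1], [1, 1]], and Q = P·diag(-2, -3)·P⁻¹.
Then Q³ = P·diag(-8, -27)·P⁻¹ = [[8, 27], [-8, -54]] · [[-2, -1], [1, 1]] = [[11, 19], [-38, -46]].

[[11, 19], [-38, -46]]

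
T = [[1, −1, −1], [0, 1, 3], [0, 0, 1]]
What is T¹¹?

T = I + N where N = [[0, −1, −1], [0, 0, 3], [0, 0, 0]] is strictly upper-triangular, so N³ = 0.
(I + N)¹¹ = I + 11·N + 55·N² = [[1, −11, −176], [0, 1, 33], [0, 0, 1]].

[[1, −11, −176], [0, 1, 33], [0, 0, 1]]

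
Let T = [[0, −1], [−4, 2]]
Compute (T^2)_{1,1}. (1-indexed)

4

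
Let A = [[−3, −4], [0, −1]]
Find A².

[[9, 16], [0, 1]]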